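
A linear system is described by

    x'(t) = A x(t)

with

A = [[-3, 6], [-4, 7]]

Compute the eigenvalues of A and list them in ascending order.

1, 3

det(sI - A) = s^2 - (tr A)s + det A, with tr A = (-3) + 7 = 4 and det A = (-3)·7 - 6·(-4) = -21 - (-24) = 3.
So p(s) = det(sI - A) = s^2 - 4s + 3.
Factor s^2 - 4s + 3: two numbers with sum 4 and product 3 are 3 and 1, so s^2 - 4s + 3 = (s - 3)(s - 1).
Hence p(s) = (s - 3) (s - 1), with roots 1, 3.
At least one eigenvalue has non-negative real part, so the system is not asymptotically stable.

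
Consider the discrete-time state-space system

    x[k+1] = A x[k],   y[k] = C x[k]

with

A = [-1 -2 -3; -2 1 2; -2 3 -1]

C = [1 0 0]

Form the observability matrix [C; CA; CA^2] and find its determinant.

CA = [[-1, -2, -3]]
CA^2 = [[11, -9, 2]]
Observability matrix O = [C; CA; CA^2] = [[1, 0, 0], [-1, -2, -3], [11, -9, 2]]
Expanding along the first row, det(O) = 1·((-2)·2 - (-3)·(-9)) - 0·((-1)·2 - (-3)·11) + 0·((-1)·(-9) - (-2)·11) = 1·(-31) - 0·31 + 0·31 = -31
Since det(O) ≠ 0, rank(O) = 3 and the system is completely observable.

-31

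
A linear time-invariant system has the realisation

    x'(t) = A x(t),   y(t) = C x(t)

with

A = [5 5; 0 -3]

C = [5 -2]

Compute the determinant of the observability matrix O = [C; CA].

CA = [[25, 31]]
Observability matrix O = [C; CA] = [[5, -2], [25, 31]]
det(O) = 5·31 - (-2)·25 = 155 - (-50) = 205
Since det(O) ≠ 0, rank(O) = 2 and the system is completely observable.

205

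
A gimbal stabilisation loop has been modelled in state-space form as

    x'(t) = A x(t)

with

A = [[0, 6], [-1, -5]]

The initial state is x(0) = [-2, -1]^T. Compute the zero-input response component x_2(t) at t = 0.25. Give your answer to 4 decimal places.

0.0643

det(sI - A) = s^2 - (tr A)s + det A, with tr A = 0 + (-5) = -5 and det A = 0·(-5) - 6·(-1) = 0 - (-6) = 6.
So p(s) = det(sI - A) = s^2 + 5s + 6.
Factor s^2 + 5s + 6: two numbers with sum -5 and product 6 are -2 and -3, so s^2 + 5s + 6 = (s + 2)(s + 3).
Hence p(s) = (s + 2) (s + 3), with roots -3, -2.
The eigenvalues -3, -2 are distinct and real, so A is diagonalisable and x(t) = e^{At} x(0) = V diag(e^{λ_i t}) V^{-1} x(0), where the columns of V are the eigenvectors.
λ = -3: A - (-3)I = [[3, 6], [-1, -2]]. Row 1 gives 3·v1 + 6·v2 = 0, so take v_1 = [-2, 1]^T.
λ = -2: A - (-2)I = [[2, 6], [-1, -3]]. Row 1 gives 2·v1 + 6·v2 = 0, so take v_2 = [-3, 1]^T.
V = [v_1 v_2] = [[-2, -3], [1, 1]] has det V = 1, so V^{-1} = adj(V)/det V = [[1, 3], [-1, -2]].
Modal coordinates z(0) = V^{-1} x(0): 1·(-2) + 3·(-1) = -5; (-1)·(-2) + (-2)·(-1) = 4; so z(0) = [-5, 4]^T.
x_2(t) = Σ_i (v_i)_2 · z_i(0) · e^{λ_i t} (row 2 of V times the modal terms).
x_2(0.25) = 1·(-5)·e^{-3·0.25} + 1·4·e^{-2·0.25} = (-5)·0.472367 + 4·0.606531 = 0.0643.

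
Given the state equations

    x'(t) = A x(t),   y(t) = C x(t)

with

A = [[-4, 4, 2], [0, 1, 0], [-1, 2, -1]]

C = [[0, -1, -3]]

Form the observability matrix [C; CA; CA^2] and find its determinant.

CA = [[3, -7, 3]]
CA^2 = [[-15, 11, 3]]
Observability matrix O = [C; CA; CA^2] = [[0, -1, -3], [3, -7, 3], [-15, 11, 3]]
Expanding along the first row, det(O) = 0·((-7)·3 - 3·11) - (-1)·(3·3 - 3·(-15)) + (-3)·(3·11 - (-7)·(-15)) = 0·(-54) - (-1)·54 + (-3)·(-72) = 270
Since det(O) ≠ 0, rank(O) = 3 and the system is completely observable.

270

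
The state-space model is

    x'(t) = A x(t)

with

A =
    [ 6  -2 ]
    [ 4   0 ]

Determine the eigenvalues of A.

det(sI - A) = s^2 - (tr A)s + det A, with tr A = 6 + 0 = 6 and det A = 6·0 - (-2)·4 = 0 - (-8) = 8.
So p(s) = det(sI - A) = s^2 - 6s + 8.
Factor s^2 - 6s + 8: two numbers with sum 6 and product 8 are 4 and 2, so s^2 - 6s + 8 = (s - 4)(s - 2).
Hence p(s) = (s - 4) (s - 2), with roots 2, 4.
At least one eigenvalue has non-negative real part, so the system is not asymptotically stable.

2, 4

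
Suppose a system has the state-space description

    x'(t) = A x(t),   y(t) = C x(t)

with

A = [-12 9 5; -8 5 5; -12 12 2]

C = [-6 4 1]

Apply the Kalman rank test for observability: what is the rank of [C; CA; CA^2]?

CA = [[28, -22, -8]]
CA^2 = [[-64, 46, 14]]
Observability matrix O = [C; CA; CA^2] = [[-6, 4, 1], [28, -22, -8], [-64, 46, 14]]
The columns c1, c2, c3 of O are linearly dependent: -c1 - 2·c2 + 2·c3 = 0 (check each entry), so rank(O) ≤ 2.
The 2×2 minor from rows 1, 2, columns 1, 2 is (-6)·(-22) - 4·28 = 132 - 112 = 20 ≠ 0, so rank(O) = 2.
rank(O) = 2 < n = 3, so the pair (A, C) is not completely observable.

2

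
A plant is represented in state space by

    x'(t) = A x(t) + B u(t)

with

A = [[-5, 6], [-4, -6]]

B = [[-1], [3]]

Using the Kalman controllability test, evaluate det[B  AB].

-55

AB = [[23], [-14]]
Controllability matrix C = [B  AB] = [[-1, 23], [3, -14]]
det(C) = (-1)·(-14) - 23·3 = 14 - 69 = -55
Since det(C) ≠ 0, rank(C) = 2 and the system is completely controllable.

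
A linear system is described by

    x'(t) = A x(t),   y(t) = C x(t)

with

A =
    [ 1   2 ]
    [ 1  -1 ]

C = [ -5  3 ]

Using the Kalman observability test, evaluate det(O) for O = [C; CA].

CA = [[-2, -13]]
Observability matrix O = [C; CA] = [[-5, 3], [-2, -13]]
det(O) = (-5)·(-13) - 3·(-2) = 65 - (-6) = 71
Since det(O) ≠ 0, rank(O) = 2 and the system is completely observable.

71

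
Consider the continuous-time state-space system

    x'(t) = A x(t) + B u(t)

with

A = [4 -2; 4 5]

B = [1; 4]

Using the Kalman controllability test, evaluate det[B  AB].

AB = [[-4], [24]]
Controllability matrix C = [B  AB] = [[1, -4], [4, 24]]
det(C) = 1·24 - (-4)·4 = 24 - (-16) = 40
Since det(C) ≠ 0, rank(C) = 2 and the system is completely controllable.

40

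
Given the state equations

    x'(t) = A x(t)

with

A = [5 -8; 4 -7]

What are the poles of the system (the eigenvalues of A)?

-3, 1

det(sI - A) = s^2 - (tr A)s + det A, with tr A = 5 + (-7) = -2 and det A = 5·(-7) - (-8)·4 = -35 - (-32) = -3.
So p(s) = det(sI - A) = s^2 + 2s - 3.
Factor s^2 + 2s - 3: two numbers with sum -2 and product -3 are 1 and -3, so s^2 + 2s - 3 = (s - 1)(s + 3).
Hence p(s) = (s - 1) (s + 3), with roots -3, 1.
At least one eigenvalue has non-negative real part, so the system is not asymptotically stable.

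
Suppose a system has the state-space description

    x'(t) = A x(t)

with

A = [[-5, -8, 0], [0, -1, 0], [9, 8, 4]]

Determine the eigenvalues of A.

-5, -1, 4

det(sI - A) = s^3 - (tr A)s^2 + (M11 + M22 + M33)s - det A, where Mii is the 2×2 principal minor of A obtained by deleting row i and column i.
tr A = (-5) + (-1) + 4 = -2; M11 = (-1)·4 - 0·8 = -4 - 0 = -4; M22 = (-5)·4 - 0·9 = -20 - 0 = -20; M33 = (-5)·(-1) - (-8)·0 = 5 - 0 = 5; sum of minors = -19.
det A = (-5)·((-1)·4 - 0·8) - (-8)·(0·4 - 0·9) + 0·(0·8 - (-1)·9) = (-5)·(-4) - (-8)·0 + 0·9 = 20.
So p(s) = det(sI - A) = s^3 + 2s^2 - 19s - 20.
Rational-root test: any integer root divides -20. Testing small divisors, s = -1 works: p(-1) = -1 + 2 + 19 + (-20) = 0, so (s + 1) is a factor.
Dividing, p(s) = (s + 1)(s^2 + s - 20).
Factor s^2 + s - 20: two numbers with sum -1 and product -20 are 4 and -5, so s^2 + s - 20 = (s - 4)(s + 5).
Hence p(s) = (s - 4) (s + 1) (s + 5), with roots -5, -1, 4.
At least one eigenvalue has non-negative real part, so the system is not asymptotically stable.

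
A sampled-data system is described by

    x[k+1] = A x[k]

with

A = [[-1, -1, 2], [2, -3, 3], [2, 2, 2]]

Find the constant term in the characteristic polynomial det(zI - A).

-30

Expand det(zI - A) for the 3×3 matrix.
p(z) = z^3 + 2z^2 - 13z - 30.
(Check: constant term = det(-A) = (-1)^3 det A = -30; coefficient of z^2 = -tr A = 2.)
The constant term is -30.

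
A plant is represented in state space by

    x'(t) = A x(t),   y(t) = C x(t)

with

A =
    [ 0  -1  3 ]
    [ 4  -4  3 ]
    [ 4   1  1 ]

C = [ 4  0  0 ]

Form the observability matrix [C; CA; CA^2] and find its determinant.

CA = [[0, -4, 12]]
CA^2 = [[32, 28, 0]]
Observability matrix O = [C; CA; CA^2] = [[4, 0, 0], [0, -4, 12], [32, 28, 0]]
Expanding along the first row, det(O) = 4·((-4)·0 - 12·28) - 0·(0·0 - 12·32) + 0·(0·28 - (-4)·32) = 4·(-336) - 0·(-384) + 0·128 = -1344
Since det(O) ≠ 0, rank(O) = 3 and the system is completely observable.

-1344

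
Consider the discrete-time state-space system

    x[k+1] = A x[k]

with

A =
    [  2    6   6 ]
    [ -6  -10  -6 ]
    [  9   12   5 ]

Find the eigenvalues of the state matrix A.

-4, -1, 2

det(zI - A) = z^3 - (tr A)z^2 + (M11 + M22 + M33)z - det A, where Mii is the 2×2 principal minor of A obtained by deleting row i and column i.
tr A = 2 + (-10) + 5 = -3; M11 = (-10)·5 - (-6)·12 = -50 - (-72) = 22; M22 = 2·5 - 6·9 = 10 - 54 = -44; M33 = 2·(-10) - 6·(-6) = -20 - (-36) = 16; sum of minors = -6.
det A = 2·((-10)·5 - (-6)·12) - 6·((-6)·5 - (-6)·9) + 6·((-6)·12 - (-10)·9) = 2·22 - 6·24 + 6·18 = 8.
So p(z) = det(zI - A) = z^3 + 3z^2 - 6z - 8.
Rational-root test: any integer root divides -8. Testing small divisors, z = -1 works: p(-1) = -1 + 3 + 6 + (-8) = 0, so (z + 1) is a factor.
Dividing, p(z) = (z + 1)(z^2 + 2z - 8).
Factor z^2 + 2z - 8: two numbers with sum -2 and product -8 are 2 and -4, so z^2 + 2z - 8 = (z - 2)(z + 4).
Hence p(z) = (z - 2) (z + 1) (z + 4), with roots -4, -1, 2.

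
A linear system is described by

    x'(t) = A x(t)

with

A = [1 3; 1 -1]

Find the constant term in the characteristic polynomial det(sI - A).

-4

For a 2×2 matrix, det(sI - A) = s^2 - (tr A)s + det A.
tr A = 0, det A = -4.
So p(s) = s^2 - 4.
The constant term is -4.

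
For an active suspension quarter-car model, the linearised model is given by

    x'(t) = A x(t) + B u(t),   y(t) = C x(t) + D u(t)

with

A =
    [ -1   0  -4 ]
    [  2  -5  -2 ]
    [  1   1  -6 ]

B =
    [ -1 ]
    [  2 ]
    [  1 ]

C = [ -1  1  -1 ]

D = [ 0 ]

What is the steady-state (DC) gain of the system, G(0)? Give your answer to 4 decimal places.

1.0000

G(0) = C(-A)^{-1}B + D = -C A^{-1} B + D.
det A = -60, so A^{-1} = (1/-60)·adj(A) = [[-8/15, 1/15, 1/3], [-1/6, -1/6, 1/6], [-7/60, -1/60, -1/12]]
A^{-1} B = [1, 0, 0]^T
C A^{-1} B = -1
G(0) = D - C A^{-1} B = 0 - (-1) = 1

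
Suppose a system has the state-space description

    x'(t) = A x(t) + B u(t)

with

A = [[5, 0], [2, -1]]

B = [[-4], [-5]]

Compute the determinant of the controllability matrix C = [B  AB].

AB = [[-20], [-3]]
Controllability matrix C = [B  AB] = [[-4, -20], [-5, -3]]
det(C) = (-4)·(-3) - (-20)·(-5) = 12 - 100 = -88
Since det(C) ≠ 0, rank(C) = 2 and the system is completely controllable.

-88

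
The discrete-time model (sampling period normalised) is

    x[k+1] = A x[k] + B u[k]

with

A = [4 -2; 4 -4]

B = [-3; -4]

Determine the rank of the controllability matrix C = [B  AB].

AB = [[-4], [4]]
Controllability matrix C = [B  AB] = [[-3, -4], [-4, 4]]
det(C) = (-3)·4 - (-4)·(-4) = -12 - 16 = -28 ≠ 0, so rank(C) = 2.
rank(C) = 2 = n, so the pair (A, B) is completely controllable.

2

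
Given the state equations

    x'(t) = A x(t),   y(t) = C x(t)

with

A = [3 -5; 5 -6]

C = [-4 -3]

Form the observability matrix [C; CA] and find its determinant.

CA = [[-27, 38]]
Observability matrix O = [C; CA] = [[-4, -3], [-27, 38]]
det(O) = (-4)·38 - (-3)·(-27) = -152 - 81 = -233
Since det(O) ≠ 0, rank(O) = 2 and the system is completely observable.

-233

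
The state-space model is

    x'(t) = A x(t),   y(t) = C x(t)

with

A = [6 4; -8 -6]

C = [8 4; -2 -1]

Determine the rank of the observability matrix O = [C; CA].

CA = [[16, 8], [-4, -2]]
Observability matrix O = [C; CA] = [[8, 4], [-2, -1], [16, 8], [-4, -2]]
Every row of O is a scalar multiple of row 1 = [8, 4] (multipliers 1, -1/4, 2, -1/2), so the rows span a one-dimensional space.
O ≠ 0, hence rank(O) = 1.
rank(O) = 1 < n = 2, so the pair (A, C) is not completely observable.

1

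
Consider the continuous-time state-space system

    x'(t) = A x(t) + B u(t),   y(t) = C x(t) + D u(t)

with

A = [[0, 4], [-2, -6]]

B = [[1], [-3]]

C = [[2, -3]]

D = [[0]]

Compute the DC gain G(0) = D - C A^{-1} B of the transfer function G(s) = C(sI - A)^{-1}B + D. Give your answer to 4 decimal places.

-0.7500

G(0) = C(-A)^{-1}B + D = -C A^{-1} B + D.
det A = 8, so A^{-1} = (1/8)·adj(A) = [[-3/4, -1/2], [1/4, 0]]
A^{-1} B = [3/4, 1/4]^T
C A^{-1} B = 3/4
G(0) = D - C A^{-1} B = 0 - (3/4) = -3/4 ≈ -0.7500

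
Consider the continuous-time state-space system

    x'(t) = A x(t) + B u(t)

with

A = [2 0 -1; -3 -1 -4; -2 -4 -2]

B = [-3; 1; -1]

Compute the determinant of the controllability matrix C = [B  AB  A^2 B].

981

AB = [[-5], [12], [4]]
A^2B = [[-14], [-13], [-46]]
Controllability matrix C = [B  AB  A^2B] = [[-3, -5, -14], [1, 12, -13], [-1, 4, -46]]
Expanding along the first row, det(C) = (-3)·(12·(-46) - (-13)·4) - (-5)·(1·(-46) - (-13)·(-1)) + (-14)·(1·4 - 12·(-1)) = (-3)·(-500) - (-5)·(-59) + (-14)·16 = 981
Since det(C) ≠ 0, rank(C) = 3 and the system is completely controllable.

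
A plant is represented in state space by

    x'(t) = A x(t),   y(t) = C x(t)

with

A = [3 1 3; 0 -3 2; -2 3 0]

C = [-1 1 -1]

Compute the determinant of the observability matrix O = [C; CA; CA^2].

CA = [[-1, -7, -1]]
CA^2 = [[-1, 17, -17]]
Observability matrix O = [C; CA; CA^2] = [[-1, 1, -1], [-1, -7, -1], [-1, 17, -17]]
Expanding along the first row, det(O) = (-1)·((-7)·(-17) - (-1)·17) - 1·((-1)·(-17) - (-1)·(-1)) + (-1)·((-1)·17 - (-7)·(-1)) = (-1)·136 - 1·16 + (-1)·(-24) = -128
Since det(O) ≠ 0, rank(O) = 3 and the system is completely observable.

-128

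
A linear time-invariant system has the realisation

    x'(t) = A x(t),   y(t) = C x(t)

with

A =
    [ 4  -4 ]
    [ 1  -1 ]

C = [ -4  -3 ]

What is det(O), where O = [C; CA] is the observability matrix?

CA = [[-19, 19]]
Observability matrix O = [C; CA] = [[-4, -3], [-19, 19]]
det(O) = (-4)·19 - (-3)·(-19) = -76 - 57 = -133
Since det(O) ≠ 0, rank(O) = 2 and the system is completely observable.

-133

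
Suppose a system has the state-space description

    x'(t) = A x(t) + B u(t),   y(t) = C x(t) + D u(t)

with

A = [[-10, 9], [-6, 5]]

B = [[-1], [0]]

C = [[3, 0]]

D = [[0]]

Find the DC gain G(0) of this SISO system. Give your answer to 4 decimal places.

G(0) = C(-A)^{-1}B + D = -C A^{-1} B + D.
det A = 4, so A^{-1} = (1/4)·adj(A) = [[5/4, -9/4], [3/2, -5/2]]
A^{-1} B = [-5/4, -3/2]^T
C A^{-1} B = -15/4
G(0) = D - C A^{-1} B = 0 - (-15/4) = 15/4 ≈ 3.7500

3.7500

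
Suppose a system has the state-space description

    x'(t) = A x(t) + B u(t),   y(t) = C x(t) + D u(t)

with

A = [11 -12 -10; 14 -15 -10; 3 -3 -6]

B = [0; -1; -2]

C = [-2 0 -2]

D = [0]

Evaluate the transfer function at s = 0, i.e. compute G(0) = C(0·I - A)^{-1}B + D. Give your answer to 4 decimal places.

G(0) = C(-A)^{-1}B + D = -C A^{-1} B + D.
det A = -18, so A^{-1} = (1/-18)·adj(A) = [[-10/3, 7/3, 5/3], [-3, 2, 5/3], [-1/6, 1/6, -1/6]]
A^{-1} B = [-17/3, -16/3, 1/6]^T
C A^{-1} B = 11
G(0) = D - C A^{-1} B = 0 - (11) = -11

-11.0000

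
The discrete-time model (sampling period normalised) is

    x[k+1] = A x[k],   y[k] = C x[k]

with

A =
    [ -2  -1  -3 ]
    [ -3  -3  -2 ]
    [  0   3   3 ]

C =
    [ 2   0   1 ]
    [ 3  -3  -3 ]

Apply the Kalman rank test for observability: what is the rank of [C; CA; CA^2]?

3

CA = [[-4, 1, -3], [3, -3, -12]]
CA^2 = [[5, -8, 1], [3, -30, -39]]
Observability matrix O = [C; CA; CA^2] = [[2, 0, 1], [3, -3, -3], [-4, 1, -3], [3, -3, -12], [5, -8, 1], [3, -30, -39]]
Take the 3×3 submatrix of O formed by rows 1, 2, 3: [[2, 0, 1], [3, -3, -3], [-4, 1, -3]]. Its determinant is 2·((-3)·(-3) - (-3)·1) - 0·(3·(-3) - (-3)·(-4)) + 1·(3·1 - (-3)·(-4)) = 2·12 - 0·(-21) + 1·(-9) = 15 ≠ 0.
So rank(O) ≥ 3; since O has 3 columns, rank(O) = 3.
rank(O) = 3 = n, so the pair (A, C) is completely observable.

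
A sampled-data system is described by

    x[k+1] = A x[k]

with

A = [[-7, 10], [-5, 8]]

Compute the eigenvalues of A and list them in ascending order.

det(zI - A) = z^2 - (tr A)z + det A, with tr A = (-7) + 8 = 1 and det A = (-7)·8 - 10·(-5) = -56 - (-50) = -6.
So p(z) = det(zI - A) = z^2 - z - 6.
Factor z^2 - z - 6: two numbers with sum 1 and product -6 are 3 and -2, so z^2 - z - 6 = (z - 3)(z + 2).
Hence p(z) = (z - 3) (z + 2), with roots -2, 3.

-2, 3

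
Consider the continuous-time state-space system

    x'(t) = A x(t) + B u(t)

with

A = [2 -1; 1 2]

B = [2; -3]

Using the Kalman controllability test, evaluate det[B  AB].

AB = [[7], [-4]]
Controllability matrix C = [B  AB] = [[2, 7], [-3, -4]]
det(C) = 2·(-4) - 7·(-3) = -8 - (-21) = 13
Since det(C) ≠ 0, rank(C) = 2 and the system is completely controllable.

13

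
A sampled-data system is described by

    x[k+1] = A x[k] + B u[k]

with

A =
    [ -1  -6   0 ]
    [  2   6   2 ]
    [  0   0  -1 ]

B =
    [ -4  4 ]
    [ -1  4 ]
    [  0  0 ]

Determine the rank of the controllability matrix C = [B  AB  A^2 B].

2

AB = [[10, -28], [-14, 32], [0, 0]]
A^2B = [[74, -164], [-64, 136], [0, 0]]
Controllability matrix C = [B  AB  A^2B] = [[-4, 4, 10, -28, 74, -164], [-1, 4, -14, 32, -64, 136], [0, 0, 0, 0, 0, 0]]
Row 3 of C is identically zero, so rank(C) ≤ 2.
The 2×2 minor from rows 1, 2, columns 1, 2 is (-4)·4 - 4·(-1) = -16 - (-4) = -12 ≠ 0, so rank(C) = 2.
rank(C) = 2 < n = 3, so the pair (A, B) is not completely controllable.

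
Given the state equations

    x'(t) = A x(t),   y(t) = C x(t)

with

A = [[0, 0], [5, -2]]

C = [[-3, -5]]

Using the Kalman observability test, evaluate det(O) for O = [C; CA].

-155

CA = [[-25, 10]]
Observability matrix O = [C; CA] = [[-3, -5], [-25, 10]]
det(O) = (-3)·10 - (-5)·(-25) = -30 - 125 = -155
Since det(O) ≠ 0, rank(O) = 2 and the system is completely observable.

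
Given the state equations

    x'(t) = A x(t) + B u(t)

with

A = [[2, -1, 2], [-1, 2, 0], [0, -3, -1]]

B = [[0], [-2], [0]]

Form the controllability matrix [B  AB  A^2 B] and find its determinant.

-216

AB = [[2], [-4], [6]]
A^2B = [[20], [-10], [6]]
Controllability matrix C = [B  AB  A^2B] = [[0, 2, 20], [-2, -4, -10], [0, 6, 6]]
Expanding along the first row, det(C) = 0·((-4)·6 - (-10)·6) - 2·((-2)·6 - (-10)·0) + 20·((-2)·6 - (-4)·0) = 0·36 - 2·(-12) + 20·(-12) = -216
Since det(C) ≠ 0, rank(C) = 3 and the system is completely controllable.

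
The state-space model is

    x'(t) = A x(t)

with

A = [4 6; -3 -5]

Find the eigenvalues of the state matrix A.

-2, 1

det(sI - A) = s^2 - (tr A)s + det A, with tr A = 4 + (-5) = -1 and det A = 4·(-5) - 6·(-3) = -20 - (-18) = -2.
So p(s) = det(sI - A) = s^2 + s - 2.
Factor s^2 + s - 2: two numbers with sum -1 and product -2 are 1 and -2, so s^2 + s - 2 = (s - 1)(s + 2).
Hence p(s) = (s - 1) (s + 2), with roots -2, 1.
At least one eigenvalue has non-negative real part, so the system is not asymptotically stable.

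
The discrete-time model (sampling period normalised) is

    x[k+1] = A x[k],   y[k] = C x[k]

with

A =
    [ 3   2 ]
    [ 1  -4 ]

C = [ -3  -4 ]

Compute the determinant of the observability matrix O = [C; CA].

CA = [[-13, 10]]
Observability matrix O = [C; CA] = [[-3, -4], [-13, 10]]
det(O) = (-3)·10 - (-4)·(-13) = -30 - 52 = -82
Since det(O) ≠ 0, rank(O) = 2 and the system is completely observable.

-82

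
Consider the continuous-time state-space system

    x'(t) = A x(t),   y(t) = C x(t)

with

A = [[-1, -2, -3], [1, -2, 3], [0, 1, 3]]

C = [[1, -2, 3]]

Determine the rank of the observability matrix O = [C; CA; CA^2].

3

CA = [[-3, 5, 0]]
CA^2 = [[8, -4, 24]]
Observability matrix O = [C; CA; CA^2] = [[1, -2, 3], [-3, 5, 0], [8, -4, 24]]
det(O) = 1·(5·24 - 0·(-4)) - (-2)·((-3)·24 - 0·8) + 3·((-3)·(-4) - 5·8) = 1·120 - (-2)·(-72) + 3·(-28) = -108 ≠ 0, so rank(O) = 3.
rank(O) = 3 = n, so the pair (A, C) is completely observable.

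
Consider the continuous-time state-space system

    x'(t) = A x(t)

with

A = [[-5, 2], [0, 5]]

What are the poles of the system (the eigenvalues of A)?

-5, 5

det(sI - A) = s^2 - (tr A)s + det A, with tr A = (-5) + 5 = 0 and det A = (-5)·5 - 2·0 = -25 - 0 = -25.
So p(s) = det(sI - A) = s^2 - 25.
Factor s^2 - 25: two numbers with sum 0 and product -25 are 5 and -5, so s^2 - 25 = (s - 5)(s + 5).
Hence p(s) = (s - 5) (s + 5), with roots -5, 5.
At least one eigenvalue has non-negative real part, so the system is not asymptotically stable.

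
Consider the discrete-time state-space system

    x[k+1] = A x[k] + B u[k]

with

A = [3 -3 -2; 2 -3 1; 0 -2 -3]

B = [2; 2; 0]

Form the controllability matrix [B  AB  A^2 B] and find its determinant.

-160

AB = [[0], [-2], [-4]]
A^2B = [[14], [2], [16]]
Controllability matrix C = [B  AB  A^2B] = [[2, 0, 14], [2, -2, 2], [0, -4, 16]]
Expanding along the first row, det(C) = 2·((-2)·16 - 2·(-4)) - 0·(2·16 - 2·0) + 14·(2·(-4) - (-2)·0) = 2·(-24) - 0·32 + 14·(-8) = -160
Since det(C) ≠ 0, rank(C) = 3 and the system is completely controllable.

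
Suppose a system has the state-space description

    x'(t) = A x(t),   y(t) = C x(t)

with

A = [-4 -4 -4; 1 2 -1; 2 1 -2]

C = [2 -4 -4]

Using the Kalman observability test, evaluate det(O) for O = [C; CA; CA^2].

-14400

CA = [[-20, -20, 4]]
CA^2 = [[68, 44, 92]]
Observability matrix O = [C; CA; CA^2] = [[2, -4, -4], [-20, -20, 4], [68, 44, 92]]
Expanding along the first row, det(O) = 2·((-20)·92 - 4·44) - (-4)·((-20)·92 - 4·68) + (-4)·((-20)·44 - (-20)·68) = 2·(-2016) - (-4)·(-2112) + (-4)·480 = -14400
Since det(O) ≠ 0, rank(O) = 3 and the system is completely observable.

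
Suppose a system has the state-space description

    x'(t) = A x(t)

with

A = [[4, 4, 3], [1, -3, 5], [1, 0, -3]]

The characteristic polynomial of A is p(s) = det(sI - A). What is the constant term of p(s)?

Expand det(sI - A) for the 3×3 matrix.
p(s) = s^3 + 2s^2 - 22s - 77.
(Check: constant term = det(-A) = (-1)^3 det A = -77; coefficient of s^2 = -tr A = 2.)
The constant term is -77.

-77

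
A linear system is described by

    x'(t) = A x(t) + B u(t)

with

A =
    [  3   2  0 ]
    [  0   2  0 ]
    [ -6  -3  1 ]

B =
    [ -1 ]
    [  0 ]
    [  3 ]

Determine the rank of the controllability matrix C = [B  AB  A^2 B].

1

AB = [[-3], [0], [9]]
A^2B = [[-9], [0], [27]]
Controllability matrix C = [B  AB  A^2B] = [[-1, -3, -9], [0, 0, 0], [3, 9, 27]]
Every column of C is a scalar multiple of column 1 = [-1, 0, 3] (multipliers 1, 3, 9), so the columns span a one-dimensional space.
C ≠ 0, hence rank(C) = 1.
rank(C) = 1 < n = 3, so the pair (A, B) is not completely controllable.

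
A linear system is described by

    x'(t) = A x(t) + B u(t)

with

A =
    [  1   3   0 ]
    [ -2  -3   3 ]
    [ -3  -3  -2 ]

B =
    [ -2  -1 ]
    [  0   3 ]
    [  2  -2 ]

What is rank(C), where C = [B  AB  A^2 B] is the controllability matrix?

3

AB = [[-2, 8], [10, -13], [2, -2]]
A^2B = [[28, -31], [-20, 17], [-28, 19]]
Controllability matrix C = [B  AB  A^2B] = [[-2, -1, -2, 8, 28, -31], [0, 3, 10, -13, -20, 17], [2, -2, 2, -2, -28, 19]]
Take the 3×3 submatrix of C formed by columns 1, 2, 3: [[-2, -1, -2], [0, 3, 10], [2, -2, 2]]. Its determinant is (-2)·(3·2 - 10·(-2)) - (-1)·(0·2 - 10·2) + (-2)·(0·(-2) - 3·2) = (-2)·26 - (-1)·(-20) + (-2)·(-6) = -60 ≠ 0.
So rank(C) ≥ 3; since C has 3 rows, rank(C) = 3.
rank(C) = 3 = n, so the pair (A, B) is completely controllable.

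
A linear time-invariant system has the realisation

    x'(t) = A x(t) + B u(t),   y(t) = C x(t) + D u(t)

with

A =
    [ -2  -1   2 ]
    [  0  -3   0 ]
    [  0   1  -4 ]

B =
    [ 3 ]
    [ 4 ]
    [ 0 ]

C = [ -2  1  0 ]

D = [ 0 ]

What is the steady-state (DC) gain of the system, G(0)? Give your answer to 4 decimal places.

G(0) = C(-A)^{-1}B + D = -C A^{-1} B + D.
det A = -24, so A^{-1} = (1/-24)·adj(A) = [[-1/2, 1/12, -1/4], [0, -1/3, 0], [0, -1/12, -1/4]]
A^{-1} B = [-7/6, -4/3, -1/3]^T
C A^{-1} B = 1
G(0) = D - C A^{-1} B = 0 - (1) = -1

-1.0000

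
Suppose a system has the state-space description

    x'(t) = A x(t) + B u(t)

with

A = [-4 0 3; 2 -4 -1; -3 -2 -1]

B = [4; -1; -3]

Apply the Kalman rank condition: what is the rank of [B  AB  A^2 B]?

AB = [[-25], [15], [-7]]
A^2B = [[79], [-103], [52]]
Controllability matrix C = [B  AB  A^2B] = [[4, -25, 79], [-1, 15, -103], [-3, -7, 52]]
det(C) = 4·(15·52 - (-103)·(-7)) - (-25)·((-1)·52 - (-103)·(-3)) + 79·((-1)·(-7) - 15·(-3)) = 4·59 - (-25)·(-361) + 79·52 = -4681 ≠ 0, so rank(C) = 3.
rank(C) = 3 = n, so the pair (A, B) is completely controllable.

3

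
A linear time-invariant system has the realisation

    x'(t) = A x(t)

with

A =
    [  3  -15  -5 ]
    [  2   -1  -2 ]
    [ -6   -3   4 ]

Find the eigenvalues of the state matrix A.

-2, 3, 5

det(sI - A) = s^3 - (tr A)s^2 + (M11 + M22 + M33)s - det A, where Mii is the 2×2 principal minor of A obtained by deleting row i and column i.
tr A = 3 + (-1) + 4 = 6; M11 = (-1)·4 - (-2)·(-3) = -4 - 6 = -10; M22 = 3·4 - (-5)·(-6) = 12 - 30 = -18; M33 = 3·(-1) - (-15)·2 = -3 - (-30) = 27; sum of minors = -1.
det A = 3·((-1)·4 - (-2)·(-3)) - (-15)·(2·4 - (-2)·(-6)) + (-5)·(2·(-3) - (-1)·(-6)) = 3·(-10) - (-15)·(-4) + (-5)·(-12) = -30.
So p(s) = det(sI - A) = s^3 - 6s^2 - s + 30.
Rational-root test: any integer root divides 30. Testing small divisors, s = -2 works: p(-2) = -8 + (-24) + 2 + 30 = 0, so (s + 2) is a factor.
Dividing, p(s) = (s + 2)(s^2 - 8s + 15).
Factor s^2 - 8s + 15: two numbers with sum 8 and product 15 are 5 and 3, so s^2 - 8s + 15 = (s - 5)(s - 3).
Hence p(s) = (s - 5) (s - 3) (s + 2), with roots -2, 3, 5.
At least one eigenvalue has non-negative real part, so the system is not asymptotically stable.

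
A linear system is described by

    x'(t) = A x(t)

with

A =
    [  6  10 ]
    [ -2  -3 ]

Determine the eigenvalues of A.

1, 2

det(sI - A) = s^2 - (tr A)s + det A, with tr A = 6 + (-3) = 3 and det A = 6·(-3) - 10·(-2) = -18 - (-20) = 2.
So p(s) = det(sI - A) = s^2 - 3s + 2.
Factor s^2 - 3s + 2: two numbers with sum 3 and product 2 are 2 and 1, so s^2 - 3s + 2 = (s - 2)(s - 1).
Hence p(s) = (s - 2) (s - 1), with roots 1, 2.
At least one eigenvalue has non-negative real part, so the system is not asymptotically stable.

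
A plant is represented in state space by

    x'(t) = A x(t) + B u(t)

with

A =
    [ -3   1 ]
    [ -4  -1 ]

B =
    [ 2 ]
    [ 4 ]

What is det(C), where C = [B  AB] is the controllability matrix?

AB = [[-2], [-12]]
Controllability matrix C = [B  AB] = [[2, -2], [4, -12]]
det(C) = 2·(-12) - (-2)·4 = -24 - (-8) = -16
Since det(C) ≠ 0, rank(C) = 2 and the system is completely controllable.

-16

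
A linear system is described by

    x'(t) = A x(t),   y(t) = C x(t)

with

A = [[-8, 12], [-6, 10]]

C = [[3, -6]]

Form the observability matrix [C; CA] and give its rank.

1

CA = [[12, -24]]
Observability matrix O = [C; CA] = [[3, -6], [12, -24]]
Every row of O is a scalar multiple of row 1 = [3, -6] (multipliers 1, 4), so the rows span a one-dimensional space.
O ≠ 0, hence rank(O) = 1.
rank(O) = 1 < n = 2, so the pair (A, C) is not completely observable.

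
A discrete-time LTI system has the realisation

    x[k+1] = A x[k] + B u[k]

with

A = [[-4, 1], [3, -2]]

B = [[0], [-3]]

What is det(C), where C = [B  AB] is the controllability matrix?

AB = [[-3], [6]]
Controllability matrix C = [B  AB] = [[0, -3], [-3, 6]]
det(C) = 0·6 - (-3)·(-3) = 0 - 9 = -9
Since det(C) ≠ 0, rank(C) = 2 and the system is completely controllable.

-9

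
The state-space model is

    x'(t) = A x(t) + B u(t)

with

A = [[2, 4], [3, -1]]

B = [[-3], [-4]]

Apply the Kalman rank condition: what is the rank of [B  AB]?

2

AB = [[-22], [-5]]
Controllability matrix C = [B  AB] = [[-3, -22], [-4, -5]]
det(C) = (-3)·(-5) - (-22)·(-4) = 15 - 88 = -73 ≠ 0, so rank(C) = 2.
rank(C) = 2 = n, so the pair (A, B) is completely controllable.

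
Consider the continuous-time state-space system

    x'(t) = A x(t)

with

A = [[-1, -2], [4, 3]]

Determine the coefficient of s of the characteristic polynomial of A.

For a 2×2 matrix, det(sI - A) = s^2 - (tr A)s + det A.
tr A = 2, det A = 5.
So p(s) = s^2 - 2s + 5.
The coefficient of s is -2.

-2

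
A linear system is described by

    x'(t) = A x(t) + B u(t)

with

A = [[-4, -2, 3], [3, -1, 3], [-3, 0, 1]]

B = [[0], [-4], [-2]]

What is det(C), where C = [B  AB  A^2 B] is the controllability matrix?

-112

AB = [[2], [-2], [-2]]
A^2B = [[-10], [2], [-8]]
Controllability matrix C = [B  AB  A^2B] = [[0, 2, -10], [-4, -2, 2], [-2, -2, -8]]
Expanding along the first row, det(C) = 0·((-2)·(-8) - 2·(-2)) - 2·((-4)·(-8) - 2·(-2)) + (-10)·((-4)·(-2) - (-2)·(-2)) = 0·20 - 2·36 + (-10)·4 = -112
Since det(C) ≠ 0, rank(C) = 3 and the system is completely controllable.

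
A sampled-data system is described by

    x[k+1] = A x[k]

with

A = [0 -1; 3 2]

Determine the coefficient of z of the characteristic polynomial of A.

For a 2×2 matrix, det(zI - A) = z^2 - (tr A)z + det A.
tr A = 2, det A = 3.
So p(z) = z^2 - 2z + 3.
The coefficient of z is -2.

-2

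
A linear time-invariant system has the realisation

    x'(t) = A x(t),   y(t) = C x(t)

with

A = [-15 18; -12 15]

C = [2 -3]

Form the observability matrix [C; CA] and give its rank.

CA = [[6, -9]]
Observability matrix O = [C; CA] = [[2, -3], [6, -9]]
Every row of O is a scalar multiple of row 1 = [2, -3] (multipliers 1, 3), so the rows span a one-dimensional space.
O ≠ 0, hence rank(O) = 1.
rank(O) = 1 < n = 2, so the pair (A, C) is not completely observable.

1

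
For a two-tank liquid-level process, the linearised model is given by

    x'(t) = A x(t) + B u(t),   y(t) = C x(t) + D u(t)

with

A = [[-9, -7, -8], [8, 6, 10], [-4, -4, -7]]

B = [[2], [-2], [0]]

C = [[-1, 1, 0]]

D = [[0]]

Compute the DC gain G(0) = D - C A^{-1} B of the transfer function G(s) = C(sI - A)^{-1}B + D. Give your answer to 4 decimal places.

-2.0000

G(0) = C(-A)^{-1}B + D = -C A^{-1} B + D.
det A = -30, so A^{-1} = (1/-30)·adj(A) = [[1/15, 17/30, 11/15], [-8/15, -31/30, -13/15], [4/15, 4/15, -1/15]]
A^{-1} B = [-1, 1, 0]^T
C A^{-1} B = 2
G(0) = D - C A^{-1} B = 0 - (2) = -2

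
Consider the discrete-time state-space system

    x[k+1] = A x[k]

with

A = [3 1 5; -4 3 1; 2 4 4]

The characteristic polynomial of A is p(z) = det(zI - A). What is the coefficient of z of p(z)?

23

Expand det(zI - A) for the 3×3 matrix.
p(z) = z^3 - 10z^2 + 23z + 68.
(Check: constant term = det(-A) = (-1)^3 det A = 68; coefficient of z^2 = -tr A = -10.)
The coefficient of z is 23.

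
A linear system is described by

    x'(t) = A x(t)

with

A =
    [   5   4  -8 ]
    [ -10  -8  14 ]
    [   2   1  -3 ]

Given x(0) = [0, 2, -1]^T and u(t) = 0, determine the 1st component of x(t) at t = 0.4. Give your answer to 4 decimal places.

2.3702

det(sI - A) = s^3 - (tr A)s^2 + (M11 + M22 + M33)s - det A, where Mii is the 2×2 principal minor of A obtained by deleting row i and column i.
tr A = 5 + (-8) + (-3) = -6; M11 = (-8)·(-3) - 14·1 = 24 - 14 = 10; M22 = 5·(-3) - (-8)·2 = -15 - (-16) = 1; M33 = 5·(-8) - 4·(-10) = -40 - (-40) = 0; sum of minors = 11.
det A = 5·((-8)·(-3) - 14·1) - 4·((-10)·(-3) - 14·2) + (-8)·((-10)·1 - (-8)·2) = 5·10 - 4·2 + (-8)·6 = -6.
So p(s) = det(sI - A) = s^3 + 6s^2 + 11s + 6.
Rational-root test: any integer root divides 6. Testing small divisors, s = -1 works: p(-1) = -1 + 6 + (-11) + 6 = 0, so (s + 1) is a factor.
Dividing, p(s) = (s + 1)(s^2 + 5s + 6).
Factor s^2 + 5s + 6: two numbers with sum -5 and product 6 are -2 and -3, so s^2 + 5s + 6 = (s + 2)(s + 3).
Hence p(s) = (s + 1) (s + 2) (s + 3), with roots -3, -2, -1.
The eigenvalues -3, -2, -1 are distinct and real, so A is diagonalisable and x(t) = e^{At} x(0) = V diag(e^{λ_i t}) V^{-1} x(0), where the columns of V are the eigenvectors.
λ = -3: A - (-3)I = [[8, 4, -8], [-10, -5, 14], [2, 1, 0]]. v must be orthogonal to every row; (row 1) × (row 2) = [16, -32, 0], so take v_1 = [1, -2, 0]^T.
λ = -2: A - (-2)I = [[7, 4, -8], [-10, -6, 14], [2, 1, -1]]. v must be orthogonal to every row; (row 1) × (row 2) = [8, -18, -2], so take v_2 = [-4, 9, 1]^T.
λ = -1: A - (-1)I = [[6, 4, -8], [-10, -7, 14], [2, 1, -2]]. v must be orthogonal to every row; (row 1) × (row 2) = [0, -4, -2], so take v_3 = [0, -2, -1]^T.
V = [v_1 v_2 v_3] = [[1, -4, 0], [-2, 9, -2], [0, 1, -1]] has det V = 1, so V^{-1} = adj(V)/det V = [[-7, -4, 8], [-2, -1, 2], [-2, -1, 1]].
Modal coordinates z(0) = V^{-1} x(0): (-7)·0 + (-4)·2 + 8·(-1) = -16; (-2)·0 + (-1)·2 + 2·(-1) = -4; (-2)·0 + (-1)·2 + 1·(-1) = -3; so z(0) = [-16, -4, -3]^T.
x_1(t) = Σ_i (v_i)_1 · z_i(0) · e^{λ_i t} (row 1 of V times the modal terms).
x_1(0.4) = 1·(-16)·e^{-3·0.4} + (-4)·(-4)·e^{-2·0.4} + 0·(-3)·e^{-1·0.4} = (-16)·0.301194 + 16·0.449329 + 0·0.670320 = 2.3702.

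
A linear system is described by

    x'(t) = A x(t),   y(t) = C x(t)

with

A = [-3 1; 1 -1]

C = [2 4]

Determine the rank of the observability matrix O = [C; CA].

CA = [[-2, -2]]
Observability matrix O = [C; CA] = [[2, 4], [-2, -2]]
det(O) = 2·(-2) - 4·(-2) = -4 - (-8) = 4 ≠ 0, so rank(O) = 2.
rank(O) = 2 = n, so the pair (A, C) is completely observable.

2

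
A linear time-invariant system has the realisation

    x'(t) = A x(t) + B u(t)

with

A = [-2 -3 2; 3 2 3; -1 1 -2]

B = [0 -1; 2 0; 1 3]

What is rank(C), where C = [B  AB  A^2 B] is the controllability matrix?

3

AB = [[-4, 8], [7, 6], [0, -5]]
A^2B = [[-13, -44], [2, 21], [11, 8]]
Controllability matrix C = [B  AB  A^2B] = [[0, -1, -4, 8, -13, -44], [2, 0, 7, 6, 2, 21], [1, 3, 0, -5, 11, 8]]
Take the 3×3 submatrix of C formed by columns 1, 2, 3: [[0, -1, -4], [2, 0, 7], [1, 3, 0]]. Its determinant is 0·(0·0 - 7·3) - (-1)·(2·0 - 7·1) + (-4)·(2·3 - 0·1) = 0·(-21) - (-1)·(-7) + (-4)·6 = -31 ≠ 0.
So rank(C) ≥ 3; since C has 3 rows, rank(C) = 3.
rank(C) = 3 = n, so the pair (A, B) is completely controllable.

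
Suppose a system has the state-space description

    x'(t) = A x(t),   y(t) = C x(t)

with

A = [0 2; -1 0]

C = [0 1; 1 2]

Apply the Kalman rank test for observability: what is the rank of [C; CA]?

CA = [[-1, 0], [-2, 2]]
Observability matrix O = [C; CA] = [[0, 1], [1, 2], [-1, 0], [-2, 2]]
Take the 2×2 submatrix of O formed by rows 1, 2: [[0, 1], [1, 2]]. Its determinant is 0·2 - 1·1 = 0 - 1 = -1 ≠ 0.
So rank(O) ≥ 2; since O has 2 columns, rank(O) = 2.
rank(O) = 2 = n, so the pair (A, C) is completely observable.

2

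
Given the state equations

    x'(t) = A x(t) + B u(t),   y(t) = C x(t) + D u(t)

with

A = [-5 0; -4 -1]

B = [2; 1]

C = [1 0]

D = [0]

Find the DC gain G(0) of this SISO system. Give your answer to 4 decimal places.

0.4000

G(0) = C(-A)^{-1}B + D = -C A^{-1} B + D.
det A = 5, so A^{-1} = (1/5)·adj(A) = [[-1/5, 0], [4/5, -1]]
A^{-1} B = [-2/5, 3/5]^T
C A^{-1} B = -2/5
G(0) = D - C A^{-1} B = 0 - (-2/5) = 2/5 ≈ 0.4000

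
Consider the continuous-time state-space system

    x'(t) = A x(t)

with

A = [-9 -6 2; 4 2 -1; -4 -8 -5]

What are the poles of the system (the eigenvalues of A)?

-6, -5, -1

det(sI - A) = s^3 - (tr A)s^2 + (M11 + M22 + M33)s - det A, where Mii is the 2×2 principal minor of A obtained by deleting row i and column i.
tr A = (-9) + 2 + (-5) = -12; M11 = 2·(-5) - (-1)·(-8) = -10 - 8 = -18; M22 = (-9)·(-5) - 2·(-4) = 45 - (-8) = 53; M33 = (-9)·2 - (-6)·4 = -18 - (-24) = 6; sum of minors = 41.
det A = (-9)·(2·(-5) - (-1)·(-8)) - (-6)·(4·(-5) - (-1)·(-4)) + 2·(4·(-8) - 2·(-4)) = (-9)·(-18) - (-6)·(-24) + 2·(-24) = -30.
So p(s) = det(sI - A) = s^3 + 12s^2 + 41s + 30.
Rational-root test: any integer root divides 30. Testing small divisors, s = -1 works: p(-1) = -1 + 12 + (-41) + 30 = 0, so (s + 1) is a factor.
Dividing, p(s) = (s + 1)(s^2 + 11s + 30).
Factor s^2 + 11s + 30: two numbers with sum -11 and product 30 are -5 and -6, so s^2 + 11s + 30 = (s + 5)(s + 6).
Hence p(s) = (s + 1) (s + 5) (s + 6), with roots -6, -5, -1.
All eigenvalues have negative real part, so the system is asymptotically stable.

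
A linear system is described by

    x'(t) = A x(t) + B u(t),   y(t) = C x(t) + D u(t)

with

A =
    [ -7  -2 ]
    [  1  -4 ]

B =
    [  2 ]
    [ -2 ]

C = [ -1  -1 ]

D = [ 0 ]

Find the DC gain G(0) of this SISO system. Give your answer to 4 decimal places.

G(0) = C(-A)^{-1}B + D = -C A^{-1} B + D.
det A = 30, so A^{-1} = (1/30)·adj(A) = [[-2/15, 1/15], [-1/30, -7/30]]
A^{-1} B = [-2/5, 2/5]^T
C A^{-1} B = 0
G(0) = D - C A^{-1} B = 0 - (0) = 0

0.0000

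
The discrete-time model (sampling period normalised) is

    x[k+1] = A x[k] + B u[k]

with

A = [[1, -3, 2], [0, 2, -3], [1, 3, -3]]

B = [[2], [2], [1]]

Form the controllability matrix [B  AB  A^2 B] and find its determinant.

117

AB = [[-2], [1], [5]]
A^2B = [[5], [-13], [-14]]
Controllability matrix C = [B  AB  A^2B] = [[2, -2, 5], [2, 1, -13], [1, 5, -14]]
Expanding along the first row, det(C) = 2·(1·(-14) - (-13)·5) - (-2)·(2·(-14) - (-13)·1) + 5·(2·5 - 1·1) = 2·51 - (-2)·(-15) + 5·9 = 117
Since det(C) ≠ 0, rank(C) = 3 and the system is completely controllable.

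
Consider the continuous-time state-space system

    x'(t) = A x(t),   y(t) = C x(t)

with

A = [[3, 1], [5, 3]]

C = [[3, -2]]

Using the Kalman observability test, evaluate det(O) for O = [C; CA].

CA = [[-1, -3]]
Observability matrix O = [C; CA] = [[3, -2], [-1, -3]]
det(O) = 3·(-3) - (-2)·(-1) = -9 - 2 = -11
Since det(O) ≠ 0, rank(O) = 2 and the system is completely observable.

-11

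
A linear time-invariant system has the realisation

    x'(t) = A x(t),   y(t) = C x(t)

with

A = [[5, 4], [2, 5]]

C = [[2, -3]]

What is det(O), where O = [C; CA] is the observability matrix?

-2

CA = [[4, -7]]
Observability matrix O = [C; CA] = [[2, -3], [4, -7]]
det(O) = 2·(-7) - (-3)·4 = -14 - (-12) = -2
Since det(O) ≠ 0, rank(O) = 2 and the system is completely observable.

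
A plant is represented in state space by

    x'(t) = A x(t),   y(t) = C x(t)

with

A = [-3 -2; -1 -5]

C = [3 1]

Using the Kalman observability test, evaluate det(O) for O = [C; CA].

CA = [[-10, -11]]
Observability matrix O = [C; CA] = [[3, 1], [-10, -11]]
det(O) = 3·(-11) - 1·(-10) = -33 - (-10) = -23
Since det(O) ≠ 0, rank(O) = 2 and the system is completely observable.

-23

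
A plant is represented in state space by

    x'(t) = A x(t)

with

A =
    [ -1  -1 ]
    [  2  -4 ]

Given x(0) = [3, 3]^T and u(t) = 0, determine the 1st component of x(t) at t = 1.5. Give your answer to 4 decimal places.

0.1494

det(sI - A) = s^2 - (tr A)s + det A, with tr A = (-1) + (-4) = -5 and det A = (-1)·(-4) - (-1)·2 = 4 - (-2) = 6.
So p(s) = det(sI - A) = s^2 + 5s + 6.
Factor s^2 + 5s + 6: two numbers with sum -5 and product 6 are -2 and -3, so s^2 + 5s + 6 = (s + 2)(s + 3).
Hence p(s) = (s + 2) (s + 3), with roots -3, -2.
The eigenvalues -3, -2 are distinct and real, so A is diagonalisable and x(t) = e^{At} x(0) = V diag(e^{λ_i t}) V^{-1} x(0), where the columns of V are the eigenvectors.
λ = -3: A - (-3)I = [[2, -1], [2, -1]]. Row 1 gives 2·v1 + (-1)·v2 = 0, so take v_1 = [1, 2]^T.
λ = -2: A - (-2)I = [[1, -1], [2, -2]]. Row 1 gives 1·v1 + (-1)·v2 = 0, so take v_2 = [1, 1]^T.
V = [v_1 v_2] = [[1, 1], [2, 1]] has det V = -1, so V^{-1} = adj(V)/det V = [[-1, 1], [2, -1]].
Modal coordinates z(0) = V^{-1} x(0): (-1)·3 + 1·3 = 0; 2·3 + (-1)·3 = 3; so z(0) = [0, 3]^T.
x_1(t) = Σ_i (v_i)_1 · z_i(0) · e^{λ_i t} (row 1 of V times the modal terms).
x_1(1.5) = 1·0·e^{-3·1.5} + 1·3·e^{-2·1.5} = 0·0.011109 + 3·0.049787 = 0.1494.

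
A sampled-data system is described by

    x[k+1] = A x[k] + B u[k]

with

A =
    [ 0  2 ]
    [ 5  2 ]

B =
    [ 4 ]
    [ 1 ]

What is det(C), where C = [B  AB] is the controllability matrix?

86

AB = [[2], [22]]
Controllability matrix C = [B  AB] = [[4, 2], [1, 22]]
det(C) = 4·22 - 2·1 = 88 - 2 = 86
Since det(C) ≠ 0, rank(C) = 2 and the system is completely controllable.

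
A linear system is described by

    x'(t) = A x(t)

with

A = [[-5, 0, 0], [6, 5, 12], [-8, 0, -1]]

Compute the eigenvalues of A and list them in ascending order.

-5, -1, 5

det(sI - A) = s^3 - (tr A)s^2 + (M11 + M22 + M33)s - det A, where Mii is the 2×2 principal minor of A obtained by deleting row i and column i.
tr A = (-5) + 5 + (-1) = -1; M11 = 5·(-1) - 12·0 = -5 - 0 = -5; M22 = (-5)·(-1) - 0·(-8) = 5 - 0 = 5; M33 = (-5)·5 - 0·6 = -25 - 0 = -25; sum of minors = -25.
det A = (-5)·(5·(-1) - 12·0) - 0·(6·(-1) - 12·(-8)) + 0·(6·0 - 5·(-8)) = (-5)·(-5) - 0·90 + 0·40 = 25.
So p(s) = det(sI - A) = s^3 + s^2 - 25s - 25.
Rational-root test: any integer root divides -25. Testing small divisors, s = -1 works: p(-1) = -1 + 1 + 25 + (-25) = 0, so (s + 1) is a factor.
Dividing, p(s) = (s + 1)(s^2 - 25).
Factor s^2 - 25: two numbers with sum 0 and product -25 are 5 and -5, so s^2 - 25 = (s - 5)(s + 5).
Hence p(s) = (s - 5) (s + 1) (s + 5), with roots -5, -1, 5.
At least one eigenvalue has non-negative real part, so the system is not asymptotically stable.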